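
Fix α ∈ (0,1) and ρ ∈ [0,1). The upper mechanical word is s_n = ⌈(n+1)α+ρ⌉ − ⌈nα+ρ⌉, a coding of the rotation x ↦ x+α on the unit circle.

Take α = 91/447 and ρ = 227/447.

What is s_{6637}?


(n+1)α + ρ = (6638·91 + 227) / 447 = 604285/447
nα + ρ     = (6637·91 + 227) / 447 = 604194/447
⌈604285/447⌉ = 1352,  ⌈604194/447⌉ = 1352
s_{6637} = 1352 − 1352 = 0

0


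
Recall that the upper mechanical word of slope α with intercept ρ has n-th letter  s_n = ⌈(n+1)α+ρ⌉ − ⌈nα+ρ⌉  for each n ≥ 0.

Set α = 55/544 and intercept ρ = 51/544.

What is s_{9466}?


(n+1)α + ρ = (9467·55 + 51) / 544 = 520736/544
nα + ρ     = (9466·55 + 51) / 544 = 520681/544
⌈520736/544⌉ = 958,  ⌈520681/544⌉ = 958
s_{9466} = 958 − 958 = 0

0


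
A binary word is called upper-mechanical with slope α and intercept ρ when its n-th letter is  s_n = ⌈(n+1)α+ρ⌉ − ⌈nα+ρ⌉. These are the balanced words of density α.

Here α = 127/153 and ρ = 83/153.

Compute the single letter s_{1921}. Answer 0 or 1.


(n+1)α + ρ = (1922·127 + 83) / 153 = 244177/153
nα + ρ     = (1921·127 + 83) / 153 = 244050/153
⌈244177/153⌉ = 1596,  ⌈244050/153⌉ = 1596
s_{1921} = 1596 − 1596 = 0

0


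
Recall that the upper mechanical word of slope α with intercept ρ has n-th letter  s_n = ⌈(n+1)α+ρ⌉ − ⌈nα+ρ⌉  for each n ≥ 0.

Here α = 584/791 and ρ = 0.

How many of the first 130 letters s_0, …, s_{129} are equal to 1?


96

#1s = Σ_{n=0}^{129} s_n = Σ_{n=0}^{129} (⌈(n+1)α+ρ⌉ − ⌈nα+ρ⌉)
the sum telescopes: every ⌈nα+ρ⌉ with 0 < n < 130 appears once with + and once with −, leaving ⌈130α+ρ⌉ − ⌈0·α+ρ⌉
130α + ρ = (130·584) / 791 = 75920/791
ρ = 0/791
⌈75920/791⌉ = 96,  ⌈0/791⌉ = 0
#1s = 96 − 0 = 96


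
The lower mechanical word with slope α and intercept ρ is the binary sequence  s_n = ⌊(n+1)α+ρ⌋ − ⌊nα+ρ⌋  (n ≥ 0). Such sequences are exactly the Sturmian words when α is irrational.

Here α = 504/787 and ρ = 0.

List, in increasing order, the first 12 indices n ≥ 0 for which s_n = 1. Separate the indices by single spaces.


n=0: ⌊504/787⌋−⌊0/787⌋ = 0−0 = 0
n=1: ⌊1008/787⌋−⌊504/787⌋ = 1−0 = 1  ← one
n=2: ⌊1512/787⌋−⌊1008/787⌋ = 1−1 = 0
n=3: ⌊2016/787⌋−⌊1512/787⌋ = 2−1 = 1  ← one
n=4: ⌊2520/787⌋−⌊2016/787⌋ = 3−2 = 1  ← one
n=5: ⌊3024/787⌋−⌊2520/787⌋ = 3−3 = 0
n=6: ⌊3528/787⌋−⌊3024/787⌋ = 4−3 = 1  ← one
n=7: ⌊4032/787⌋−⌊3528/787⌋ = 5−4 = 1  ← one
n=8: ⌊4536/787⌋−⌊4032/787⌋ = 5−5 = 0
n=9: ⌊5040/787⌋−⌊4536/787⌋ = 6−5 = 1  ← one
n=10: ⌊5544/787⌋−⌊5040/787⌋ = 7−6 = 1  ← one
n=11: ⌊6048/787⌋−⌊5544/787⌋ = 7−7 = 0
n=12: ⌊6552/787⌋−⌊6048/787⌋ = 8−7 = 1  ← one
n=13: ⌊7056/787⌋−⌊6552/787⌋ = 8−8 = 0
n=14: ⌊7560/787⌋−⌊7056/787⌋ = 9−8 = 1  ← one
n=15: ⌊8064/787⌋−⌊7560/787⌋ = 10−9 = 1  ← one
n=16: ⌊8568/787⌋−⌊8064/787⌋ = 10−10 = 0
n=17: ⌊9072/787⌋−⌊8568/787⌋ = 11−10 = 1  ← one
n=18: ⌊9576/787⌋−⌊9072/787⌋ = 12−11 = 1  ← one
positions of the first 12 ones: 1 3 4 6 7 9 10 12 14 15 17 18

1 3 4 6 7 9 10 12 14 15 17 18


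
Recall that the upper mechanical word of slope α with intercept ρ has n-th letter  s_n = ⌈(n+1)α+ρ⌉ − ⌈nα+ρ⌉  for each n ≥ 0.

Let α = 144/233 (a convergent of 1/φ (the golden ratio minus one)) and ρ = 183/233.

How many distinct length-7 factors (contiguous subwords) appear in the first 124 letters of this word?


8

t_n = ⌈(n·144+183)/233⌉ for n = 0 … 124:
  n=0…9: ⌈183/233⌉=1 ⌈327/233⌉=2 ⌈471/233⌉=3 ⌈615/233⌉=3 ⌈759/233⌉=4 ⌈903/233⌉=4 ⌈1047/233⌉=5 ⌈1191/233⌉=6 ⌈1335/233⌉=6 ⌈1479/233⌉=7
  n=10…19: ⌈1623/233⌉=7 ⌈1767/233⌉=8 ⌈1911/233⌉=9 ⌈2055/233⌉=9 ⌈2199/233⌉=10 ⌈2343/233⌉=11 ⌈2487/233⌉=11 ⌈2631/233⌉=12 ⌈2775/233⌉=12 ⌈2919/233⌉=13
  n=20…29: ⌈3063/233⌉=14 ⌈3207/233⌉=14 ⌈3351/233⌉=15 ⌈3495/233⌉=15 ⌈3639/233⌉=16 ⌈3783/233⌉=17 ⌈3927/233⌉=17 ⌈4071/233⌉=18 ⌈4215/233⌉=19 ⌈4359/233⌉=19
  n=30…39: ⌈4503/233⌉=20 ⌈4647/233⌉=20 ⌈4791/233⌉=21 ⌈4935/233⌉=22 ⌈5079/233⌉=22 ⌈5223/233⌉=23 ⌈5367/233⌉=24 ⌈5511/233⌉=24 ⌈5655/233⌉=25 ⌈5799/233⌉=25
  n=40…49: ⌈5943/233⌉=26 ⌈6087/233⌉=27 ⌈6231/233⌉=27 ⌈6375/233⌉=28 ⌈6519/233⌉=28 ⌈6663/233⌉=29 ⌈6807/233⌉=30 ⌈6951/233⌉=30 ⌈7095/233⌉=31 ⌈7239/233⌉=32
  n=50…59: ⌈7383/233⌉=32 ⌈7527/233⌉=33 ⌈7671/233⌉=33 ⌈7815/233⌉=34 ⌈7959/233⌉=35 ⌈8103/233⌉=35 ⌈8247/233⌉=36 ⌈8391/233⌉=37 ⌈8535/233⌉=37 ⌈8679/233⌉=38
  n=60…69: ⌈8823/233⌉=38 ⌈8967/233⌉=39 ⌈9111/233⌉=40 ⌈9255/233⌉=40 ⌈9399/233⌉=41 ⌈9543/233⌉=41 ⌈9687/233⌉=42 ⌈9831/233⌉=43 ⌈9975/233⌉=43 ⌈10119/233⌉=44
  n=70…79: ⌈10263/233⌉=45 ⌈10407/233⌉=45 ⌈10551/233⌉=46 ⌈10695/233⌉=46 ⌈10839/233⌉=47 ⌈10983/233⌉=48 ⌈11127/233⌉=48 ⌈11271/233⌉=49 ⌈11415/233⌉=49 ⌈11559/233⌉=50
  n=80…89: ⌈11703/233⌉=51 ⌈11847/233⌉=51 ⌈11991/233⌉=52 ⌈12135/233⌉=53 ⌈12279/233⌉=53 ⌈12423/233⌉=54 ⌈12567/233⌉=54 ⌈12711/233⌉=55 ⌈12855/233⌉=56 ⌈12999/233⌉=56
  n=90…99: ⌈13143/233⌉=57 ⌈13287/233⌉=58 ⌈13431/233⌉=58 ⌈13575/233⌉=59 ⌈13719/233⌉=59 ⌈13863/233⌉=60 ⌈14007/233⌉=61 ⌈14151/233⌉=61 ⌈14295/233⌉=62 ⌈14439/233⌉=62
  n=100…109: ⌈14583/233⌉=63 ⌈14727/233⌉=64 ⌈14871/233⌉=64 ⌈15015/233⌉=65 ⌈15159/233⌉=66 ⌈15303/233⌉=66 ⌈15447/233⌉=67 ⌈15591/233⌉=67 ⌈15735/233⌉=68 ⌈15879/233⌉=69
  n=110…119: ⌈16023/233⌉=69 ⌈16167/233⌉=70 ⌈16311/233⌉=71 ⌈16455/233⌉=71 ⌈16599/233⌉=72 ⌈16743/233⌉=72 ⌈16887/233⌉=73 ⌈17031/233⌉=74 ⌈17175/233⌉=74 ⌈17319/233⌉=75
  n=120…124: ⌈17463/233⌉=75 ⌈17607/233⌉=76 ⌈17751/233⌉=77 ⌈17895/233⌉=77 ⌈18039/233⌉=78
s_n = t_(n+1) − t_n for n = 0 … 123 gives
prefix = 1101011010110110101101011011010110110101101011011010110110101101011011010110101101101011011010110101101101011011010110101101
slide a length-7 window over [0..6] … [117..123] (118 windows); first occurrence of each distinct factor:
  [  0..  6] 1101011
  [  1..  7] 1010110
  [  2..  8] 0101101
  [  3..  9] 1011010
  [  4.. 10] 0110101
  [  8.. 14] 1011011
  [  9.. 15] 0110110
  [ 10.. 16] 1101101
  (the other 110 windows repeat one of these)
distinct factors: {0101101, 0110101, 0110110, 1010110, 1011010, 1011011, 1101011, 1101101}
count = 8  (Sturmian bound for length 7 is 8)


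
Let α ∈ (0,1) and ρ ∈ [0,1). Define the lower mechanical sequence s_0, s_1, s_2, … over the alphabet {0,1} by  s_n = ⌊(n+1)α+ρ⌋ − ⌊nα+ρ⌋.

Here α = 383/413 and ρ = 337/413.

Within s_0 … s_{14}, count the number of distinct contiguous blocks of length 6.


5

t_n = ⌊(n·383+337)/413⌋ for n = 0 … 15:
  n=0…9: ⌊337/413⌋=0 ⌊720/413⌋=1 ⌊1103/413⌋=2 ⌊1486/413⌋=3 ⌊1869/413⌋=4 ⌊2252/413⌋=5 ⌊2635/413⌋=6 ⌊3018/413⌋=7 ⌊3401/413⌋=8 ⌊3784/413⌋=9
  n=10…15: ⌊4167/413⌋=10 ⌊4550/413⌋=11 ⌊4933/413⌋=11 ⌊5316/413⌋=12 ⌊5699/413⌋=13 ⌊6082/413⌋=14
s_n = t_(n+1) − t_n for n = 0 … 14 gives
prefix = 111111111110111
slide a length-6 window over [0..5] … [9..14] (10 windows); first occurrence of each distinct factor:
  [  0..  5] 111111
  [  6.. 11] 111110
  [  7.. 12] 111101
  [  8.. 13] 111011
  [  9.. 14] 110111
  (the other 5 windows repeat one of these)
distinct factors: {110111, 111011, 111101, 111110, 111111}
count = 5  (Sturmian bound for length 6 is 7)


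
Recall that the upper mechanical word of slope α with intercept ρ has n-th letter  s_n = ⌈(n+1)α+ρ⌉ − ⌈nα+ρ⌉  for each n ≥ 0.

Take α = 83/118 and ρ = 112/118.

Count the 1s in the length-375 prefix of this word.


#1s = Σ_{n=0}^{374} s_n = Σ_{n=0}^{374} (⌈(n+1)α+ρ⌉ − ⌈nα+ρ⌉)
the sum telescopes: every ⌈nα+ρ⌉ with 0 < n < 375 appears once with + and once with −, leaving ⌈375α+ρ⌉ − ⌈0·α+ρ⌉
375α + ρ = (375·83 + 112) / 118 = 31237/118
ρ = 112/118
⌈31237/118⌉ = 265,  ⌈112/118⌉ = 1
#1s = 265 − 1 = 264

264


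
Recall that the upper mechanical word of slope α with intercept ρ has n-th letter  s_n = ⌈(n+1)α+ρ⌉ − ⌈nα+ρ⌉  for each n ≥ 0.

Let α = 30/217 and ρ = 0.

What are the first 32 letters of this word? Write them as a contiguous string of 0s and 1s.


10000001000000100000010000001000

n=0: ⌈(1·30)/217⌉ − ⌈(0·30)/217⌉ = ⌈30/217⌉ − ⌈0/217⌉ = 1 − 0 = 1
n=1: ⌈(2·30)/217⌉ − ⌈(1·30)/217⌉ = ⌈60/217⌉ − ⌈30/217⌉ = 1 − 1 = 0
n=2: ⌈(3·30)/217⌉ − ⌈(2·30)/217⌉ = ⌈90/217⌉ − ⌈60/217⌉ = 1 − 1 = 0
n=3: ⌈(4·30)/217⌉ − ⌈(3·30)/217⌉ = ⌈120/217⌉ − ⌈90/217⌉ = 1 − 1 = 0
n=4: ⌈(5·30)/217⌉ − ⌈(4·30)/217⌉ = ⌈150/217⌉ − ⌈120/217⌉ = 1 − 1 = 0
n=5: ⌈(6·30)/217⌉ − ⌈(5·30)/217⌉ = ⌈180/217⌉ − ⌈150/217⌉ = 1 − 1 = 0
n=6: ⌈(7·30)/217⌉ − ⌈(6·30)/217⌉ = ⌈210/217⌉ − ⌈180/217⌉ = 1 − 1 = 0
n=7: ⌈(8·30)/217⌉ − ⌈(7·30)/217⌉ = ⌈240/217⌉ − ⌈210/217⌉ = 2 − 1 = 1
n=8: ⌈(9·30)/217⌉ − ⌈(8·30)/217⌉ = ⌈270/217⌉ − ⌈240/217⌉ = 2 − 2 = 0
n=9: ⌈(10·30)/217⌉ − ⌈(9·30)/217⌉ = ⌈300/217⌉ − ⌈270/217⌉ = 2 − 2 = 0
n=10: ⌈(11·30)/217⌉ − ⌈(10·30)/217⌉ = ⌈330/217⌉ − ⌈300/217⌉ = 2 − 2 = 0
n=11: ⌈(12·30)/217⌉ − ⌈(11·30)/217⌉ = ⌈360/217⌉ − ⌈330/217⌉ = 2 − 2 = 0
n=12: ⌈(13·30)/217⌉ − ⌈(12·30)/217⌉ = ⌈390/217⌉ − ⌈360/217⌉ = 2 − 2 = 0
n=13: ⌈(14·30)/217⌉ − ⌈(13·30)/217⌉ = ⌈420/217⌉ − ⌈390/217⌉ = 2 − 2 = 0
n=14: ⌈(15·30)/217⌉ − ⌈(14·30)/217⌉ = ⌈450/217⌉ − ⌈420/217⌉ = 3 − 2 = 1
n=15: ⌈(16·30)/217⌉ − ⌈(15·30)/217⌉ = ⌈480/217⌉ − ⌈450/217⌉ = 3 − 3 = 0
n=16: ⌈(17·30)/217⌉ − ⌈(16·30)/217⌉ = ⌈510/217⌉ − ⌈480/217⌉ = 3 − 3 = 0
n=17: ⌈(18·30)/217⌉ − ⌈(17·30)/217⌉ = ⌈540/217⌉ − ⌈510/217⌉ = 3 − 3 = 0
n=18: ⌈(19·30)/217⌉ − ⌈(18·30)/217⌉ = ⌈570/217⌉ − ⌈540/217⌉ = 3 − 3 = 0
n=19: ⌈(20·30)/217⌉ − ⌈(19·30)/217⌉ = ⌈600/217⌉ − ⌈570/217⌉ = 3 − 3 = 0
n=20: ⌈(21·30)/217⌉ − ⌈(20·30)/217⌉ = ⌈630/217⌉ − ⌈600/217⌉ = 3 − 3 = 0
n=21: ⌈(22·30)/217⌉ − ⌈(21·30)/217⌉ = ⌈660/217⌉ − ⌈630/217⌉ = 4 − 3 = 1
n=22: ⌈(23·30)/217⌉ − ⌈(22·30)/217⌉ = ⌈690/217⌉ − ⌈660/217⌉ = 4 − 4 = 0
n=23: ⌈(24·30)/217⌉ − ⌈(23·30)/217⌉ = ⌈720/217⌉ − ⌈690/217⌉ = 4 − 4 = 0
n=24: ⌈(25·30)/217⌉ − ⌈(24·30)/217⌉ = ⌈750/217⌉ − ⌈720/217⌉ = 4 − 4 = 0
n=25: ⌈(26·30)/217⌉ − ⌈(25·30)/217⌉ = ⌈780/217⌉ − ⌈750/217⌉ = 4 − 4 = 0
n=26: ⌈(27·30)/217⌉ − ⌈(26·30)/217⌉ = ⌈810/217⌉ − ⌈780/217⌉ = 4 − 4 = 0
n=27: ⌈(28·30)/217⌉ − ⌈(27·30)/217⌉ = ⌈840/217⌉ − ⌈810/217⌉ = 4 − 4 = 0
n=28: ⌈(29·30)/217⌉ − ⌈(28·30)/217⌉ = ⌈870/217⌉ − ⌈840/217⌉ = 5 − 4 = 1
n=29: ⌈(30·30)/217⌉ − ⌈(29·30)/217⌉ = ⌈900/217⌉ − ⌈870/217⌉ = 5 − 5 = 0
n=30: ⌈(31·30)/217⌉ − ⌈(30·30)/217⌉ = ⌈930/217⌉ − ⌈900/217⌉ = 5 − 5 = 0
n=31: ⌈(32·30)/217⌉ − ⌈(31·30)/217⌉ = ⌈960/217⌉ − ⌈930/217⌉ = 5 − 5 = 0


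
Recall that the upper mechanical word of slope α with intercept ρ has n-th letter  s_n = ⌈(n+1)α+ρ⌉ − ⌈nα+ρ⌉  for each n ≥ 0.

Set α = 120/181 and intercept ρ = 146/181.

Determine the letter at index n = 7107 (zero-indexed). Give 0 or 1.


1

(n+1)α + ρ = (7108·120 + 146) / 181 = 853106/181
nα + ρ     = (7107·120 + 146) / 181 = 852986/181
⌈853106/181⌉ = 4714,  ⌈852986/181⌉ = 4713
s_{7107} = 4714 − 4713 = 1


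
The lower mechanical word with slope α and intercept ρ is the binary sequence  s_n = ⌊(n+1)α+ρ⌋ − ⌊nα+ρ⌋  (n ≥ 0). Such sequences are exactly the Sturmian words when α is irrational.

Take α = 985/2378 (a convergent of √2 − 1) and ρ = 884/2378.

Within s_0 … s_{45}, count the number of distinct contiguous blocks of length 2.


3

t_n = ⌊(n·985+884)/2378⌋ for n = 0 … 46:
  n=0…9: ⌊884/2378⌋=0 ⌊1869/2378⌋=0 ⌊2854/2378⌋=1 ⌊3839/2378⌋=1 ⌊4824/2378⌋=2 ⌊5809/2378⌋=2 ⌊6794/2378⌋=2 ⌊7779/2378⌋=3 ⌊8764/2378⌋=3 ⌊9749/2378⌋=4
  n=10…19: ⌊10734/2378⌋=4 ⌊11719/2378⌋=4 ⌊12704/2378⌋=5 ⌊13689/2378⌋=5 ⌊14674/2378⌋=6 ⌊15659/2378⌋=6 ⌊16644/2378⌋=6 ⌊17629/2378⌋=7 ⌊18614/2378⌋=7 ⌊19599/2378⌋=8
  n=20…29: ⌊20584/2378⌋=8 ⌊21569/2378⌋=9 ⌊22554/2378⌋=9 ⌊23539/2378⌋=9 ⌊24524/2378⌋=10 ⌊25509/2378⌋=10 ⌊26494/2378⌋=11 ⌊27479/2378⌋=11 ⌊28464/2378⌋=11 ⌊29449/2378⌋=12
  n=30…39: ⌊30434/2378⌋=12 ⌊31419/2378⌋=13 ⌊32404/2378⌋=13 ⌊33389/2378⌋=14 ⌊34374/2378⌋=14 ⌊35359/2378⌋=14 ⌊36344/2378⌋=15 ⌊37329/2378⌋=15 ⌊38314/2378⌋=16 ⌊39299/2378⌋=16
  n=40…46: ⌊40284/2378⌋=16 ⌊41269/2378⌋=17 ⌊42254/2378⌋=17 ⌊43239/2378⌋=18 ⌊44224/2378⌋=18 ⌊45209/2378⌋=19 ⌊46194/2378⌋=19
s_n = t_(n+1) − t_n for n = 0 … 45 gives
prefix = 0101001010010100101010010100101010010100101010
slide a length-2 window over [0..1] … [44..45] (45 windows); first occurrence of each distinct factor:
  [  0..  1] 01
  [  1..  2] 10
  [  4..  5] 00
  (the other 42 windows repeat one of these)
distinct factors: {00, 01, 10}
count = 3  (Sturmian bound for length 2 is 3)


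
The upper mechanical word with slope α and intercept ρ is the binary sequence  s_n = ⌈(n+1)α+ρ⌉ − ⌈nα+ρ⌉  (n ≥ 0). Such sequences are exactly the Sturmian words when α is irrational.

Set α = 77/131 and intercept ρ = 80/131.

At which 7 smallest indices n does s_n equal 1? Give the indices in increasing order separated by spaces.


n=0: ⌈157/131⌉−⌈80/131⌉ = 2−1 = 1  ← one
n=1: ⌈234/131⌉−⌈157/131⌉ = 2−2 = 0
n=2: ⌈311/131⌉−⌈234/131⌉ = 3−2 = 1  ← one
n=3: ⌈388/131⌉−⌈311/131⌉ = 3−3 = 0
n=4: ⌈465/131⌉−⌈388/131⌉ = 4−3 = 1  ← one
n=5: ⌈542/131⌉−⌈465/131⌉ = 5−4 = 1  ← one
n=6: ⌈619/131⌉−⌈542/131⌉ = 5−5 = 0
n=7: ⌈696/131⌉−⌈619/131⌉ = 6−5 = 1  ← one
n=8: ⌈773/131⌉−⌈696/131⌉ = 6−6 = 0
n=9: ⌈850/131⌉−⌈773/131⌉ = 7−6 = 1  ← one
n=10: ⌈927/131⌉−⌈850/131⌉ = 8−7 = 1  ← one
positions of the first 7 ones: 0 2 4 5 7 9 10

0 2 4 5 7 9 10


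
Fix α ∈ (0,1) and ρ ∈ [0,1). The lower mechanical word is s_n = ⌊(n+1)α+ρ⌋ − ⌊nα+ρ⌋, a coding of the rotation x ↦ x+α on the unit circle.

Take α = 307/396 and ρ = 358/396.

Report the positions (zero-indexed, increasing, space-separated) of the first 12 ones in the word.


0 1 2 3 5 6 7 9 10 11 13 14

n=0: ⌊665/396⌋−⌊358/396⌋ = 1−0 = 1  ← one
n=1: ⌊972/396⌋−⌊665/396⌋ = 2−1 = 1  ← one
n=2: ⌊1279/396⌋−⌊972/396⌋ = 3−2 = 1  ← one
n=3: ⌊1586/396⌋−⌊1279/396⌋ = 4−3 = 1  ← one
n=4: ⌊1893/396⌋−⌊1586/396⌋ = 4−4 = 0
n=5: ⌊2200/396⌋−⌊1893/396⌋ = 5−4 = 1  ← one
n=6: ⌊2507/396⌋−⌊2200/396⌋ = 6−5 = 1  ← one
n=7: ⌊2814/396⌋−⌊2507/396⌋ = 7−6 = 1  ← one
n=8: ⌊3121/396⌋−⌊2814/396⌋ = 7−7 = 0
n=9: ⌊3428/396⌋−⌊3121/396⌋ = 8−7 = 1  ← one
n=10: ⌊3735/396⌋−⌊3428/396⌋ = 9−8 = 1  ← one
n=11: ⌊4042/396⌋−⌊3735/396⌋ = 10−9 = 1  ← one
n=12: ⌊4349/396⌋−⌊4042/396⌋ = 10−10 = 0
n=13: ⌊4656/396⌋−⌊4349/396⌋ = 11−10 = 1  ← one
n=14: ⌊4963/396⌋−⌊4656/396⌋ = 12−11 = 1  ← one
positions of the first 12 ones: 0 1 2 3 5 6 7 9 10 11 13 14


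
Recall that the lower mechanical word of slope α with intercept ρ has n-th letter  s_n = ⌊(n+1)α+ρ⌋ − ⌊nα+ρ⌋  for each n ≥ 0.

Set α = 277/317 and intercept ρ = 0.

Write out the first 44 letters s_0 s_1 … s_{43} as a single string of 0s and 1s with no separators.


01111110111111101111111011111110111111101111

n=0: ⌊(1·277)/317⌋ − ⌊(0·277)/317⌋ = ⌊277/317⌋ − ⌊0/317⌋ = 0 − 0 = 0
n=1: ⌊(2·277)/317⌋ − ⌊(1·277)/317⌋ = ⌊554/317⌋ − ⌊277/317⌋ = 1 − 0 = 1
n=2: ⌊(3·277)/317⌋ − ⌊(2·277)/317⌋ = ⌊831/317⌋ − ⌊554/317⌋ = 2 − 1 = 1
n=3: ⌊(4·277)/317⌋ − ⌊(3·277)/317⌋ = ⌊1108/317⌋ − ⌊831/317⌋ = 3 − 2 = 1
n=4: ⌊(5·277)/317⌋ − ⌊(4·277)/317⌋ = ⌊1385/317⌋ − ⌊1108/317⌋ = 4 − 3 = 1
n=5: ⌊(6·277)/317⌋ − ⌊(5·277)/317⌋ = ⌊1662/317⌋ − ⌊1385/317⌋ = 5 − 4 = 1
n=6: ⌊(7·277)/317⌋ − ⌊(6·277)/317⌋ = ⌊1939/317⌋ − ⌊1662/317⌋ = 6 − 5 = 1
n=7: ⌊(8·277)/317⌋ − ⌊(7·277)/317⌋ = ⌊2216/317⌋ − ⌊1939/317⌋ = 6 − 6 = 0
n=8: ⌊(9·277)/317⌋ − ⌊(8·277)/317⌋ = ⌊2493/317⌋ − ⌊2216/317⌋ = 7 − 6 = 1
n=9: ⌊(10·277)/317⌋ − ⌊(9·277)/317⌋ = ⌊2770/317⌋ − ⌊2493/317⌋ = 8 − 7 = 1
n=10: ⌊(11·277)/317⌋ − ⌊(10·277)/317⌋ = ⌊3047/317⌋ − ⌊2770/317⌋ = 9 − 8 = 1
n=11: ⌊(12·277)/317⌋ − ⌊(11·277)/317⌋ = ⌊3324/317⌋ − ⌊3047/317⌋ = 10 − 9 = 1
n=12: ⌊(13·277)/317⌋ − ⌊(12·277)/317⌋ = ⌊3601/317⌋ − ⌊3324/317⌋ = 11 − 10 = 1
n=13: ⌊(14·277)/317⌋ − ⌊(13·277)/317⌋ = ⌊3878/317⌋ − ⌊3601/317⌋ = 12 − 11 = 1
n=14: ⌊(15·277)/317⌋ − ⌊(14·277)/317⌋ = ⌊4155/317⌋ − ⌊3878/317⌋ = 13 − 12 = 1
n=15: ⌊(16·277)/317⌋ − ⌊(15·277)/317⌋ = ⌊4432/317⌋ − ⌊4155/317⌋ = 13 − 13 = 0
n=16: ⌊(17·277)/317⌋ − ⌊(16·277)/317⌋ = ⌊4709/317⌋ − ⌊4432/317⌋ = 14 − 13 = 1
n=17: ⌊(18·277)/317⌋ − ⌊(17·277)/317⌋ = ⌊4986/317⌋ − ⌊4709/317⌋ = 15 − 14 = 1
n=18: ⌊(19·277)/317⌋ − ⌊(18·277)/317⌋ = ⌊5263/317⌋ − ⌊4986/317⌋ = 16 − 15 = 1
n=19: ⌊(20·277)/317⌋ − ⌊(19·277)/317⌋ = ⌊5540/317⌋ − ⌊5263/317⌋ = 17 − 16 = 1
n=20: ⌊(21·277)/317⌋ − ⌊(20·277)/317⌋ = ⌊5817/317⌋ − ⌊5540/317⌋ = 18 − 17 = 1
n=21: ⌊(22·277)/317⌋ − ⌊(21·277)/317⌋ = ⌊6094/317⌋ − ⌊5817/317⌋ = 19 − 18 = 1
n=22: ⌊(23·277)/317⌋ − ⌊(22·277)/317⌋ = ⌊6371/317⌋ − ⌊6094/317⌋ = 20 − 19 = 1
n=23: ⌊(24·277)/317⌋ − ⌊(23·277)/317⌋ = ⌊6648/317⌋ − ⌊6371/317⌋ = 20 − 20 = 0
n=24: ⌊(25·277)/317⌋ − ⌊(24·277)/317⌋ = ⌊6925/317⌋ − ⌊6648/317⌋ = 21 − 20 = 1
n=25: ⌊(26·277)/317⌋ − ⌊(25·277)/317⌋ = ⌊7202/317⌋ − ⌊6925/317⌋ = 22 − 21 = 1
n=26: ⌊(27·277)/317⌋ − ⌊(26·277)/317⌋ = ⌊7479/317⌋ − ⌊7202/317⌋ = 23 − 22 = 1
n=27: ⌊(28·277)/317⌋ − ⌊(27·277)/317⌋ = ⌊7756/317⌋ − ⌊7479/317⌋ = 24 − 23 = 1
n=28: ⌊(29·277)/317⌋ − ⌊(28·277)/317⌋ = ⌊8033/317⌋ − ⌊7756/317⌋ = 25 − 24 = 1
n=29: ⌊(30·277)/317⌋ − ⌊(29·277)/317⌋ = ⌊8310/317⌋ − ⌊8033/317⌋ = 26 − 25 = 1
n=30: ⌊(31·277)/317⌋ − ⌊(30·277)/317⌋ = ⌊8587/317⌋ − ⌊8310/317⌋ = 27 − 26 = 1
n=31: ⌊(32·277)/317⌋ − ⌊(31·277)/317⌋ = ⌊8864/317⌋ − ⌊8587/317⌋ = 27 − 27 = 0
n=32: ⌊(33·277)/317⌋ − ⌊(32·277)/317⌋ = ⌊9141/317⌋ − ⌊8864/317⌋ = 28 − 27 = 1
n=33: ⌊(34·277)/317⌋ − ⌊(33·277)/317⌋ = ⌊9418/317⌋ − ⌊9141/317⌋ = 29 − 28 = 1
n=34: ⌊(35·277)/317⌋ − ⌊(34·277)/317⌋ = ⌊9695/317⌋ − ⌊9418/317⌋ = 30 − 29 = 1
n=35: ⌊(36·277)/317⌋ − ⌊(35·277)/317⌋ = ⌊9972/317⌋ − ⌊9695/317⌋ = 31 − 30 = 1
n=36: ⌊(37·277)/317⌋ − ⌊(36·277)/317⌋ = ⌊10249/317⌋ − ⌊9972/317⌋ = 32 − 31 = 1
n=37: ⌊(38·277)/317⌋ − ⌊(37·277)/317⌋ = ⌊10526/317⌋ − ⌊10249/317⌋ = 33 − 32 = 1
n=38: ⌊(39·277)/317⌋ − ⌊(38·277)/317⌋ = ⌊10803/317⌋ − ⌊10526/317⌋ = 34 − 33 = 1
n=39: ⌊(40·277)/317⌋ − ⌊(39·277)/317⌋ = ⌊11080/317⌋ − ⌊10803/317⌋ = 34 − 34 = 0
n=40: ⌊(41·277)/317⌋ − ⌊(40·277)/317⌋ = ⌊11357/317⌋ − ⌊11080/317⌋ = 35 − 34 = 1
n=41: ⌊(42·277)/317⌋ − ⌊(41·277)/317⌋ = ⌊11634/317⌋ − ⌊11357/317⌋ = 36 − 35 = 1
n=42: ⌊(43·277)/317⌋ − ⌊(42·277)/317⌋ = ⌊11911/317⌋ − ⌊11634/317⌋ = 37 − 36 = 1
n=43: ⌊(44·277)/317⌋ − ⌊(43·277)/317⌋ = ⌊12188/317⌋ − ⌊11911/317⌋ = 38 − 37 = 1


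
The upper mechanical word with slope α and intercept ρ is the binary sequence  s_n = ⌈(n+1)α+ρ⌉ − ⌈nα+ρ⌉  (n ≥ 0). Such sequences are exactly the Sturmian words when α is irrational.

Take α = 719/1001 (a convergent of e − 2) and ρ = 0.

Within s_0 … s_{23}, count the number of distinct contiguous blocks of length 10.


8

t_n = ⌈(n·719)/1001⌉ for n = 0 … 24:
  n=0…9: ⌈0/1001⌉=0 ⌈719/1001⌉=1 ⌈1438/1001⌉=2 ⌈2157/1001⌉=3 ⌈2876/1001⌉=3 ⌈3595/1001⌉=4 ⌈4314/1001⌉=5 ⌈5033/1001⌉=6 ⌈5752/1001⌉=6 ⌈6471/1001⌉=7
  n=10…19: ⌈7190/1001⌉=8 ⌈7909/1001⌉=8 ⌈8628/1001⌉=9 ⌈9347/1001⌉=10 ⌈10066/1001⌉=11 ⌈10785/1001⌉=11 ⌈11504/1001⌉=12 ⌈12223/1001⌉=13 ⌈12942/1001⌉=13 ⌈13661/1001⌉=14
  n=20…24: ⌈14380/1001⌉=15 ⌈15099/1001⌉=16 ⌈15818/1001⌉=16 ⌈16537/1001⌉=17 ⌈17256/1001⌉=18
s_n = t_(n+1) − t_n for n = 0 … 23 gives
prefix = 111011101101110110111011
slide a length-10 window over [0..9] … [14..23] (15 windows); first occurrence of each distinct factor:
  [  0..  9] 1110111011
  [  1.. 10] 1101110110
  [  2.. 11] 1011101101
  [  3.. 12] 0111011011
  [  4.. 13] 1110110111
  [  5.. 14] 1101101110
  [  6.. 15] 1011011101
  [  7.. 16] 0110111011
  (the other 7 windows repeat one of these)
distinct factors: {0110111011, 0111011011, 1011011101, 1011101101, 1101101110, 1101110110, 1110110111, 1110111011}
count = 8  (Sturmian bound for length 10 is 11)


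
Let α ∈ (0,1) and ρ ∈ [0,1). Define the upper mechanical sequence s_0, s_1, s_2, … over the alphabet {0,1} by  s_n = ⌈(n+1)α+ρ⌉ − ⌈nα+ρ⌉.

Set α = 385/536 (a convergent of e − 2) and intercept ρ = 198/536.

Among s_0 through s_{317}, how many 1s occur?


228

#1s = Σ_{n=0}^{317} s_n = Σ_{n=0}^{317} (⌈(n+1)α+ρ⌉ − ⌈nα+ρ⌉)
the sum telescopes: every ⌈nα+ρ⌉ with 0 < n < 318 appears once with + and once with −, leaving ⌈318α+ρ⌉ − ⌈0·α+ρ⌉
318α + ρ = (318·385 + 198) / 536 = 122628/536
ρ = 198/536
⌈122628/536⌉ = 229,  ⌈198/536⌉ = 1
#1s = 229 − 1 = 228


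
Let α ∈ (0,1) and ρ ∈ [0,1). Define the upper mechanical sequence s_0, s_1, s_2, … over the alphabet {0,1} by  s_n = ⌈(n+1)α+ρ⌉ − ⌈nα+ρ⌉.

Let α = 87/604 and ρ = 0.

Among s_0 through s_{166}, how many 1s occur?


#1s = Σ_{n=0}^{166} s_n = Σ_{n=0}^{166} (⌈(n+1)α+ρ⌉ − ⌈nα+ρ⌉)
the sum telescopes: every ⌈nα+ρ⌉ with 0 < n < 167 appears once with + and once with −, leaving ⌈167α+ρ⌉ − ⌈0·α+ρ⌉
167α + ρ = (167·87) / 604 = 14529/604
ρ = 0/604
⌈14529/604⌉ = 25,  ⌈0/604⌉ = 0
#1s = 25 − 0 = 25

25


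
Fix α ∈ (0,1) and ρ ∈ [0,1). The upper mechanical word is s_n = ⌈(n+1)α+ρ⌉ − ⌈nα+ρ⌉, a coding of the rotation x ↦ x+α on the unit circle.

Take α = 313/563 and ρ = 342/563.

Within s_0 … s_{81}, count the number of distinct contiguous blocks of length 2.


t_n = ⌈(n·313+342)/563⌉ for n = 0 … 82:
  n=0…9: ⌈342/563⌉=1 ⌈655/563⌉=2 ⌈968/563⌉=2 ⌈1281/563⌉=3 ⌈1594/563⌉=3 ⌈1907/563⌉=4 ⌈2220/563⌉=4 ⌈2533/563⌉=5 ⌈2846/563⌉=6 ⌈3159/563⌉=6
  n=10…19: ⌈3472/563⌉=7 ⌈3785/563⌉=7 ⌈4098/563⌉=8 ⌈4411/563⌉=8 ⌈4724/563⌉=9 ⌈5037/563⌉=9 ⌈5350/563⌉=10 ⌈5663/563⌉=11 ⌈5976/563⌉=11 ⌈6289/563⌉=12
  n=20…29: ⌈6602/563⌉=12 ⌈6915/563⌉=13 ⌈7228/563⌉=13 ⌈7541/563⌉=14 ⌈7854/563⌉=14 ⌈8167/563⌉=15 ⌈8480/563⌉=16 ⌈8793/563⌉=16 ⌈9106/563⌉=17 ⌈9419/563⌉=17
  n=30…39: ⌈9732/563⌉=18 ⌈10045/563⌉=18 ⌈10358/563⌉=19 ⌈10671/563⌉=19 ⌈10984/563⌉=20 ⌈11297/563⌉=21 ⌈11610/563⌉=21 ⌈11923/563⌉=22 ⌈12236/563⌉=22 ⌈12549/563⌉=23
  n=40…49: ⌈12862/563⌉=23 ⌈13175/563⌉=24 ⌈13488/563⌉=24 ⌈13801/563⌉=25 ⌈14114/563⌉=26 ⌈14427/563⌉=26 ⌈14740/563⌉=27 ⌈15053/563⌉=27 ⌈15366/563⌉=28 ⌈15679/563⌉=28
  n=50…59: ⌈15992/563⌉=29 ⌈16305/563⌉=29 ⌈16618/563⌉=30 ⌈16931/563⌉=31 ⌈17244/563⌉=31 ⌈17557/563⌉=32 ⌈17870/563⌉=32 ⌈18183/563⌉=33 ⌈18496/563⌉=33 ⌈18809/563⌉=34
  n=60…69: ⌈19122/563⌉=34 ⌈19435/563⌉=35 ⌈19748/563⌉=36 ⌈20061/563⌉=36 ⌈20374/563⌉=37 ⌈20687/563⌉=37 ⌈21000/563⌉=38 ⌈21313/563⌉=38 ⌈21626/563⌉=39 ⌈21939/563⌉=39
  n=70…79: ⌈22252/563⌉=40 ⌈22565/563⌉=41 ⌈22878/563⌉=41 ⌈23191/563⌉=42 ⌈23504/563⌉=42 ⌈23817/563⌉=43 ⌈24130/563⌉=43 ⌈24443/563⌉=44 ⌈24756/563⌉=44 ⌈25069/563⌉=45
  n=80…82: ⌈25382/563⌉=46 ⌈25695/563⌉=46 ⌈26008/563⌉=47
s_n = t_(n+1) − t_n for n = 0 … 81 gives
prefix = 1010101101010101101010101101010101101010101101010101101010101101010101101010101101
slide a length-2 window over [0..1] … [80..81] (81 windows); first occurrence of each distinct factor:
  [  0..  1] 10
  [  1..  2] 01
  [  6..  7] 11
  (the other 78 windows repeat one of these)
distinct factors: {01, 10, 11}
count = 3  (Sturmian bound for length 2 is 3)

3


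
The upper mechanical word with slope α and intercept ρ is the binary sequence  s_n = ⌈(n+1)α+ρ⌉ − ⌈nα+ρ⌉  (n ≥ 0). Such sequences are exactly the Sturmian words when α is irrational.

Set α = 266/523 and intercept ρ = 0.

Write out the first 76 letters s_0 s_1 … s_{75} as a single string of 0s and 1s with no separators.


n=0: ⌈(1·266)/523⌉ − ⌈(0·266)/523⌉ = ⌈266/523⌉ − ⌈0/523⌉ = 1 − 0 = 1
n=1: ⌈(2·266)/523⌉ − ⌈(1·266)/523⌉ = ⌈532/523⌉ − ⌈266/523⌉ = 2 − 1 = 1
n=2: ⌈(3·266)/523⌉ − ⌈(2·266)/523⌉ = ⌈798/523⌉ − ⌈532/523⌉ = 2 − 2 = 0
n=3: ⌈(4·266)/523⌉ − ⌈(3·266)/523⌉ = ⌈1064/523⌉ − ⌈798/523⌉ = 3 − 2 = 1
n=4: ⌈(5·266)/523⌉ − ⌈(4·266)/523⌉ = ⌈1330/523⌉ − ⌈1064/523⌉ = 3 − 3 = 0
n=5: ⌈(6·266)/523⌉ − ⌈(5·266)/523⌉ = ⌈1596/523⌉ − ⌈1330/523⌉ = 4 − 3 = 1
n=6: ⌈(7·266)/523⌉ − ⌈(6·266)/523⌉ = ⌈1862/523⌉ − ⌈1596/523⌉ = 4 − 4 = 0
n=7: ⌈(8·266)/523⌉ − ⌈(7·266)/523⌉ = ⌈2128/523⌉ − ⌈1862/523⌉ = 5 − 4 = 1
n=8: ⌈(9·266)/523⌉ − ⌈(8·266)/523⌉ = ⌈2394/523⌉ − ⌈2128/523⌉ = 5 − 5 = 0
n=9: ⌈(10·266)/523⌉ − ⌈(9·266)/523⌉ = ⌈2660/523⌉ − ⌈2394/523⌉ = 6 − 5 = 1
n=10: ⌈(11·266)/523⌉ − ⌈(10·266)/523⌉ = ⌈2926/523⌉ − ⌈2660/523⌉ = 6 − 6 = 0
n=11: ⌈(12·266)/523⌉ − ⌈(11·266)/523⌉ = ⌈3192/523⌉ − ⌈2926/523⌉ = 7 − 6 = 1
n=12: ⌈(13·266)/523⌉ − ⌈(12·266)/523⌉ = ⌈3458/523⌉ − ⌈3192/523⌉ = 7 − 7 = 0
n=13: ⌈(14·266)/523⌉ − ⌈(13·266)/523⌉ = ⌈3724/523⌉ − ⌈3458/523⌉ = 8 − 7 = 1
n=14: ⌈(15·266)/523⌉ − ⌈(14·266)/523⌉ = ⌈3990/523⌉ − ⌈3724/523⌉ = 8 − 8 = 0
n=15: ⌈(16·266)/523⌉ − ⌈(15·266)/523⌉ = ⌈4256/523⌉ − ⌈3990/523⌉ = 9 − 8 = 1
n=16: ⌈(17·266)/523⌉ − ⌈(16·266)/523⌉ = ⌈4522/523⌉ − ⌈4256/523⌉ = 9 − 9 = 0
n=17: ⌈(18·266)/523⌉ − ⌈(17·266)/523⌉ = ⌈4788/523⌉ − ⌈4522/523⌉ = 10 − 9 = 1
n=18: ⌈(19·266)/523⌉ − ⌈(18·266)/523⌉ = ⌈5054/523⌉ − ⌈4788/523⌉ = 10 − 10 = 0
n=19: ⌈(20·266)/523⌉ − ⌈(19·266)/523⌉ = ⌈5320/523⌉ − ⌈5054/523⌉ = 11 − 10 = 1
n=20: ⌈(21·266)/523⌉ − ⌈(20·266)/523⌉ = ⌈5586/523⌉ − ⌈5320/523⌉ = 11 − 11 = 0
n=21: ⌈(22·266)/523⌉ − ⌈(21·266)/523⌉ = ⌈5852/523⌉ − ⌈5586/523⌉ = 12 − 11 = 1
n=22: ⌈(23·266)/523⌉ − ⌈(22·266)/523⌉ = ⌈6118/523⌉ − ⌈5852/523⌉ = 12 − 12 = 0
n=23: ⌈(24·266)/523⌉ − ⌈(23·266)/523⌉ = ⌈6384/523⌉ − ⌈6118/523⌉ = 13 − 12 = 1
n=24: ⌈(25·266)/523⌉ − ⌈(24·266)/523⌉ = ⌈6650/523⌉ − ⌈6384/523⌉ = 13 − 13 = 0
n=25: ⌈(26·266)/523⌉ − ⌈(25·266)/523⌉ = ⌈6916/523⌉ − ⌈6650/523⌉ = 14 − 13 = 1
n=26: ⌈(27·266)/523⌉ − ⌈(26·266)/523⌉ = ⌈7182/523⌉ − ⌈6916/523⌉ = 14 − 14 = 0
n=27: ⌈(28·266)/523⌉ − ⌈(27·266)/523⌉ = ⌈7448/523⌉ − ⌈7182/523⌉ = 15 − 14 = 1
n=28: ⌈(29·266)/523⌉ − ⌈(28·266)/523⌉ = ⌈7714/523⌉ − ⌈7448/523⌉ = 15 − 15 = 0
n=29: ⌈(30·266)/523⌉ − ⌈(29·266)/523⌉ = ⌈7980/523⌉ − ⌈7714/523⌉ = 16 − 15 = 1
n=30: ⌈(31·266)/523⌉ − ⌈(30·266)/523⌉ = ⌈8246/523⌉ − ⌈7980/523⌉ = 16 − 16 = 0
n=31: ⌈(32·266)/523⌉ − ⌈(31·266)/523⌉ = ⌈8512/523⌉ − ⌈8246/523⌉ = 17 − 16 = 1
n=32: ⌈(33·266)/523⌉ − ⌈(32·266)/523⌉ = ⌈8778/523⌉ − ⌈8512/523⌉ = 17 − 17 = 0
n=33: ⌈(34·266)/523⌉ − ⌈(33·266)/523⌉ = ⌈9044/523⌉ − ⌈8778/523⌉ = 18 − 17 = 1
n=34: ⌈(35·266)/523⌉ − ⌈(34·266)/523⌉ = ⌈9310/523⌉ − ⌈9044/523⌉ = 18 − 18 = 0
n=35: ⌈(36·266)/523⌉ − ⌈(35·266)/523⌉ = ⌈9576/523⌉ − ⌈9310/523⌉ = 19 − 18 = 1
n=36: ⌈(37·266)/523⌉ − ⌈(36·266)/523⌉ = ⌈9842/523⌉ − ⌈9576/523⌉ = 19 − 19 = 0
n=37: ⌈(38·266)/523⌉ − ⌈(37·266)/523⌉ = ⌈10108/523⌉ − ⌈9842/523⌉ = 20 − 19 = 1
n=38: ⌈(39·266)/523⌉ − ⌈(38·266)/523⌉ = ⌈10374/523⌉ − ⌈10108/523⌉ = 20 − 20 = 0
n=39: ⌈(40·266)/523⌉ − ⌈(39·266)/523⌉ = ⌈10640/523⌉ − ⌈10374/523⌉ = 21 − 20 = 1
n=40: ⌈(41·266)/523⌉ − ⌈(40·266)/523⌉ = ⌈10906/523⌉ − ⌈10640/523⌉ = 21 − 21 = 0
n=41: ⌈(42·266)/523⌉ − ⌈(41·266)/523⌉ = ⌈11172/523⌉ − ⌈10906/523⌉ = 22 − 21 = 1
n=42: ⌈(43·266)/523⌉ − ⌈(42·266)/523⌉ = ⌈11438/523⌉ − ⌈11172/523⌉ = 22 − 22 = 0
n=43: ⌈(44·266)/523⌉ − ⌈(43·266)/523⌉ = ⌈11704/523⌉ − ⌈11438/523⌉ = 23 − 22 = 1
n=44: ⌈(45·266)/523⌉ − ⌈(44·266)/523⌉ = ⌈11970/523⌉ − ⌈11704/523⌉ = 23 − 23 = 0
n=45: ⌈(46·266)/523⌉ − ⌈(45·266)/523⌉ = ⌈12236/523⌉ − ⌈11970/523⌉ = 24 − 23 = 1
n=46: ⌈(47·266)/523⌉ − ⌈(46·266)/523⌉ = ⌈12502/523⌉ − ⌈12236/523⌉ = 24 − 24 = 0
n=47: ⌈(48·266)/523⌉ − ⌈(47·266)/523⌉ = ⌈12768/523⌉ − ⌈12502/523⌉ = 25 − 24 = 1
n=48: ⌈(49·266)/523⌉ − ⌈(48·266)/523⌉ = ⌈13034/523⌉ − ⌈12768/523⌉ = 25 − 25 = 0
n=49: ⌈(50·266)/523⌉ − ⌈(49·266)/523⌉ = ⌈13300/523⌉ − ⌈13034/523⌉ = 26 − 25 = 1
n=50: ⌈(51·266)/523⌉ − ⌈(50·266)/523⌉ = ⌈13566/523⌉ − ⌈13300/523⌉ = 26 − 26 = 0
n=51: ⌈(52·266)/523⌉ − ⌈(51·266)/523⌉ = ⌈13832/523⌉ − ⌈13566/523⌉ = 27 − 26 = 1
n=52: ⌈(53·266)/523⌉ − ⌈(52·266)/523⌉ = ⌈14098/523⌉ − ⌈13832/523⌉ = 27 − 27 = 0
n=53: ⌈(54·266)/523⌉ − ⌈(53·266)/523⌉ = ⌈14364/523⌉ − ⌈14098/523⌉ = 28 − 27 = 1
n=54: ⌈(55·266)/523⌉ − ⌈(54·266)/523⌉ = ⌈14630/523⌉ − ⌈14364/523⌉ = 28 − 28 = 0
n=55: ⌈(56·266)/523⌉ − ⌈(55·266)/523⌉ = ⌈14896/523⌉ − ⌈14630/523⌉ = 29 − 28 = 1
n=56: ⌈(57·266)/523⌉ − ⌈(56·266)/523⌉ = ⌈15162/523⌉ − ⌈14896/523⌉ = 29 − 29 = 0
n=57: ⌈(58·266)/523⌉ − ⌈(57·266)/523⌉ = ⌈15428/523⌉ − ⌈15162/523⌉ = 30 − 29 = 1
n=58: ⌈(59·266)/523⌉ − ⌈(58·266)/523⌉ = ⌈15694/523⌉ − ⌈15428/523⌉ = 31 − 30 = 1
n=59: ⌈(60·266)/523⌉ − ⌈(59·266)/523⌉ = ⌈15960/523⌉ − ⌈15694/523⌉ = 31 − 31 = 0
n=60: ⌈(61·266)/523⌉ − ⌈(60·266)/523⌉ = ⌈16226/523⌉ − ⌈15960/523⌉ = 32 − 31 = 1
n=61: ⌈(62·266)/523⌉ − ⌈(61·266)/523⌉ = ⌈16492/523⌉ − ⌈16226/523⌉ = 32 − 32 = 0
n=62: ⌈(63·266)/523⌉ − ⌈(62·266)/523⌉ = ⌈16758/523⌉ − ⌈16492/523⌉ = 33 − 32 = 1
n=63: ⌈(64·266)/523⌉ − ⌈(63·266)/523⌉ = ⌈17024/523⌉ − ⌈16758/523⌉ = 33 − 33 = 0
n=64: ⌈(65·266)/523⌉ − ⌈(64·266)/523⌉ = ⌈17290/523⌉ − ⌈17024/523⌉ = 34 − 33 = 1
n=65: ⌈(66·266)/523⌉ − ⌈(65·266)/523⌉ = ⌈17556/523⌉ − ⌈17290/523⌉ = 34 − 34 = 0
n=66: ⌈(67·266)/523⌉ − ⌈(66·266)/523⌉ = ⌈17822/523⌉ − ⌈17556/523⌉ = 35 − 34 = 1
n=67: ⌈(68·266)/523⌉ − ⌈(67·266)/523⌉ = ⌈18088/523⌉ − ⌈17822/523⌉ = 35 − 35 = 0
n=68: ⌈(69·266)/523⌉ − ⌈(68·266)/523⌉ = ⌈18354/523⌉ − ⌈18088/523⌉ = 36 − 35 = 1
n=69: ⌈(70·266)/523⌉ − ⌈(69·266)/523⌉ = ⌈18620/523⌉ − ⌈18354/523⌉ = 36 − 36 = 0
n=70: ⌈(71·266)/523⌉ − ⌈(70·266)/523⌉ = ⌈18886/523⌉ − ⌈18620/523⌉ = 37 − 36 = 1
n=71: ⌈(72·266)/523⌉ − ⌈(71·266)/523⌉ = ⌈19152/523⌉ − ⌈18886/523⌉ = 37 − 37 = 0
n=72: ⌈(73·266)/523⌉ − ⌈(72·266)/523⌉ = ⌈19418/523⌉ − ⌈19152/523⌉ = 38 − 37 = 1
n=73: ⌈(74·266)/523⌉ − ⌈(73·266)/523⌉ = ⌈19684/523⌉ − ⌈19418/523⌉ = 38 − 38 = 0
n=74: ⌈(75·266)/523⌉ − ⌈(74·266)/523⌉ = ⌈19950/523⌉ − ⌈19684/523⌉ = 39 − 38 = 1
n=75: ⌈(76·266)/523⌉ − ⌈(75·266)/523⌉ = ⌈20216/523⌉ − ⌈19950/523⌉ = 39 − 39 = 0

1101010101010101010101010101010101010101010101010101010101101010101010101010


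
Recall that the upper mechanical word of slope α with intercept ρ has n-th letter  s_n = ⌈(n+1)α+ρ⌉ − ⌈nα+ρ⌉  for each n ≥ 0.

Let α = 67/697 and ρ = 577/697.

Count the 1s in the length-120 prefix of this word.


#1s = Σ_{n=0}^{119} s_n = Σ_{n=0}^{119} (⌈(n+1)α+ρ⌉ − ⌈nα+ρ⌉)
the sum telescopes: every ⌈nα+ρ⌉ with 0 < n < 120 appears once with + and once with −, leaving ⌈120α+ρ⌉ − ⌈0·α+ρ⌉
120α + ρ = (120·67 + 577) / 697 = 8617/697
ρ = 577/697
⌈8617/697⌉ = 13,  ⌈577/697⌉ = 1
#1s = 13 − 1 = 12

12


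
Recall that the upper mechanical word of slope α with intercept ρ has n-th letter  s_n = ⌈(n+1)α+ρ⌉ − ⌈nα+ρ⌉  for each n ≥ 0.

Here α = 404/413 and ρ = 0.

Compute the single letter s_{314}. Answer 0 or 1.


(n+1)α + ρ = (315·404) / 413 = 127260/413
nα + ρ     = (314·404) / 413 = 126856/413
⌈127260/413⌉ = 309,  ⌈126856/413⌉ = 308
s_{314} = 309 − 308 = 1

1


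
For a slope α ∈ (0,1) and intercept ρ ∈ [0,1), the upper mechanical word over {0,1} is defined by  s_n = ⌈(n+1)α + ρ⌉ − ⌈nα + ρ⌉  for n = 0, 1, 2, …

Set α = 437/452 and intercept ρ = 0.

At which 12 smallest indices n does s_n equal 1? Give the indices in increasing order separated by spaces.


0 1 2 3 4 5 6 7 8 9 10 11

n=0: ⌈437/452⌉−⌈0/452⌉ = 1−0 = 1  ← one
n=1: ⌈874/452⌉−⌈437/452⌉ = 2−1 = 1  ← one
n=2: ⌈1311/452⌉−⌈874/452⌉ = 3−2 = 1  ← one
n=3: ⌈1748/452⌉−⌈1311/452⌉ = 4−3 = 1  ← one
n=4: ⌈2185/452⌉−⌈1748/452⌉ = 5−4 = 1  ← one
n=5: ⌈2622/452⌉−⌈2185/452⌉ = 6−5 = 1  ← one
n=6: ⌈3059/452⌉−⌈2622/452⌉ = 7−6 = 1  ← one
n=7: ⌈3496/452⌉−⌈3059/452⌉ = 8−7 = 1  ← one
n=8: ⌈3933/452⌉−⌈3496/452⌉ = 9−8 = 1  ← one
n=9: ⌈4370/452⌉−⌈3933/452⌉ = 10−9 = 1  ← one
n=10: ⌈4807/452⌉−⌈4370/452⌉ = 11−10 = 1  ← one
n=11: ⌈5244/452⌉−⌈4807/452⌉ = 12−11 = 1  ← one
positions of the first 12 ones: 0 1 2 3 4 5 6 7 8 9 10 11


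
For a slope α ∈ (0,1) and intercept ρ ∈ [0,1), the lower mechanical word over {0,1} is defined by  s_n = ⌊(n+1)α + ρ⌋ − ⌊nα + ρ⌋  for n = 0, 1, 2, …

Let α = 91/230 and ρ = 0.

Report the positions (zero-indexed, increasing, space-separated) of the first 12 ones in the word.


2 5 7 10 12 15 17 20 22 25 27 30

n=0: ⌊91/230⌋−⌊0/230⌋ = 0−0 = 0
n=1: ⌊182/230⌋−⌊91/230⌋ = 0−0 = 0
n=2: ⌊273/230⌋−⌊182/230⌋ = 1−0 = 1  ← one
n=3: ⌊364/230⌋−⌊273/230⌋ = 1−1 = 0
n=4: ⌊455/230⌋−⌊364/230⌋ = 1−1 = 0
n=5: ⌊546/230⌋−⌊455/230⌋ = 2−1 = 1  ← one
n=6: ⌊637/230⌋−⌊546/230⌋ = 2−2 = 0
n=7: ⌊728/230⌋−⌊637/230⌋ = 3−2 = 1  ← one
n=8: ⌊819/230⌋−⌊728/230⌋ = 3−3 = 0
n=9: ⌊910/230⌋−⌊819/230⌋ = 3−3 = 0
n=10: ⌊1001/230⌋−⌊910/230⌋ = 4−3 = 1  ← one
n=11: ⌊1092/230⌋−⌊1001/230⌋ = 4−4 = 0
n=12: ⌊1183/230⌋−⌊1092/230⌋ = 5−4 = 1  ← one
n=13: ⌊1274/230⌋−⌊1183/230⌋ = 5−5 = 0
n=14: ⌊1365/230⌋−⌊1274/230⌋ = 5−5 = 0
n=15: ⌊1456/230⌋−⌊1365/230⌋ = 6−5 = 1  ← one
n=16: ⌊1547/230⌋−⌊1456/230⌋ = 6−6 = 0
n=17: ⌊1638/230⌋−⌊1547/230⌋ = 7−6 = 1  ← one
n=18: ⌊1729/230⌋−⌊1638/230⌋ = 7−7 = 0
n=19: ⌊1820/230⌋−⌊1729/230⌋ = 7−7 = 0
n=20: ⌊1911/230⌋−⌊1820/230⌋ = 8−7 = 1  ← one
n=21: ⌊2002/230⌋−⌊1911/230⌋ = 8−8 = 0
n=22: ⌊2093/230⌋−⌊2002/230⌋ = 9−8 = 1  ← one
n=23: ⌊2184/230⌋−⌊2093/230⌋ = 9−9 = 0
n=24: ⌊2275/230⌋−⌊2184/230⌋ = 9−9 = 0
n=25: ⌊2366/230⌋−⌊2275/230⌋ = 10−9 = 1  ← one
n=26: ⌊2457/230⌋−⌊2366/230⌋ = 10−10 = 0
n=27: ⌊2548/230⌋−⌊2457/230⌋ = 11−10 = 1  ← one
n=28: ⌊2639/230⌋−⌊2548/230⌋ = 11−11 = 0
n=29: ⌊2730/230⌋−⌊2639/230⌋ = 11−11 = 0
n=30: ⌊2821/230⌋−⌊2730/230⌋ = 12−11 = 1  ← one
positions of the first 12 ones: 2 5 7 10 12 15 17 20 22 25 27 30


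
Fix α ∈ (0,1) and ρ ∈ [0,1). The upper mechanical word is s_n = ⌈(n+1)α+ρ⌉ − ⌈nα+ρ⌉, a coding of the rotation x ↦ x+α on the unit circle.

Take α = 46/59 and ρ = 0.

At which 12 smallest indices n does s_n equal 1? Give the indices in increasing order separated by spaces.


0 1 2 3 5 6 7 8 10 11 12 14

n=0: ⌈46/59⌉−⌈0/59⌉ = 1−0 = 1  ← one
n=1: ⌈92/59⌉−⌈46/59⌉ = 2−1 = 1  ← one
n=2: ⌈138/59⌉−⌈92/59⌉ = 3−2 = 1  ← one
n=3: ⌈184/59⌉−⌈138/59⌉ = 4−3 = 1  ← one
n=4: ⌈230/59⌉−⌈184/59⌉ = 4−4 = 0
n=5: ⌈276/59⌉−⌈230/59⌉ = 5−4 = 1  ← one
n=6: ⌈322/59⌉−⌈276/59⌉ = 6−5 = 1  ← one
n=7: ⌈368/59⌉−⌈322/59⌉ = 7−6 = 1  ← one
n=8: ⌈414/59⌉−⌈368/59⌉ = 8−7 = 1  ← one
n=9: ⌈460/59⌉−⌈414/59⌉ = 8−8 = 0
n=10: ⌈506/59⌉−⌈460/59⌉ = 9−8 = 1  ← one
n=11: ⌈552/59⌉−⌈506/59⌉ = 10−9 = 1  ← one
n=12: ⌈598/59⌉−⌈552/59⌉ = 11−10 = 1  ← one
n=13: ⌈644/59⌉−⌈598/59⌉ = 11−11 = 0
n=14: ⌈690/59⌉−⌈644/59⌉ = 12−11 = 1  ← one
positions of the first 12 ones: 0 1 2 3 5 6 7 8 10 11 12 14


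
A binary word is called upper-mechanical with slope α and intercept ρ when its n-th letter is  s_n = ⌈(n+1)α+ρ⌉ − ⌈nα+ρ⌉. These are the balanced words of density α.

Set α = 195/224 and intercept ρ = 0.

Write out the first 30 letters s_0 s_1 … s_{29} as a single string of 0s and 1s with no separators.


n=0: ⌈(1·195)/224⌉ − ⌈(0·195)/224⌉ = ⌈195/224⌉ − ⌈0/224⌉ = 1 − 0 = 1
n=1: ⌈(2·195)/224⌉ − ⌈(1·195)/224⌉ = ⌈390/224⌉ − ⌈195/224⌉ = 2 − 1 = 1
n=2: ⌈(3·195)/224⌉ − ⌈(2·195)/224⌉ = ⌈585/224⌉ − ⌈390/224⌉ = 3 − 2 = 1
n=3: ⌈(4·195)/224⌉ − ⌈(3·195)/224⌉ = ⌈780/224⌉ − ⌈585/224⌉ = 4 − 3 = 1
n=4: ⌈(5·195)/224⌉ − ⌈(4·195)/224⌉ = ⌈975/224⌉ − ⌈780/224⌉ = 5 − 4 = 1
n=5: ⌈(6·195)/224⌉ − ⌈(5·195)/224⌉ = ⌈1170/224⌉ − ⌈975/224⌉ = 6 − 5 = 1
n=6: ⌈(7·195)/224⌉ − ⌈(6·195)/224⌉ = ⌈1365/224⌉ − ⌈1170/224⌉ = 7 − 6 = 1
n=7: ⌈(8·195)/224⌉ − ⌈(7·195)/224⌉ = ⌈1560/224⌉ − ⌈1365/224⌉ = 7 − 7 = 0
n=8: ⌈(9·195)/224⌉ − ⌈(8·195)/224⌉ = ⌈1755/224⌉ − ⌈1560/224⌉ = 8 − 7 = 1
n=9: ⌈(10·195)/224⌉ − ⌈(9·195)/224⌉ = ⌈1950/224⌉ − ⌈1755/224⌉ = 9 − 8 = 1
n=10: ⌈(11·195)/224⌉ − ⌈(10·195)/224⌉ = ⌈2145/224⌉ − ⌈1950/224⌉ = 10 − 9 = 1
n=11: ⌈(12·195)/224⌉ − ⌈(11·195)/224⌉ = ⌈2340/224⌉ − ⌈2145/224⌉ = 11 − 10 = 1
n=12: ⌈(13·195)/224⌉ − ⌈(12·195)/224⌉ = ⌈2535/224⌉ − ⌈2340/224⌉ = 12 − 11 = 1
n=13: ⌈(14·195)/224⌉ − ⌈(13·195)/224⌉ = ⌈2730/224⌉ − ⌈2535/224⌉ = 13 − 12 = 1
n=14: ⌈(15·195)/224⌉ − ⌈(14·195)/224⌉ = ⌈2925/224⌉ − ⌈2730/224⌉ = 14 − 13 = 1
n=15: ⌈(16·195)/224⌉ − ⌈(15·195)/224⌉ = ⌈3120/224⌉ − ⌈2925/224⌉ = 14 − 14 = 0
n=16: ⌈(17·195)/224⌉ − ⌈(16·195)/224⌉ = ⌈3315/224⌉ − ⌈3120/224⌉ = 15 − 14 = 1
n=17: ⌈(18·195)/224⌉ − ⌈(17·195)/224⌉ = ⌈3510/224⌉ − ⌈3315/224⌉ = 16 − 15 = 1
n=18: ⌈(19·195)/224⌉ − ⌈(18·195)/224⌉ = ⌈3705/224⌉ − ⌈3510/224⌉ = 17 − 16 = 1
n=19: ⌈(20·195)/224⌉ − ⌈(19·195)/224⌉ = ⌈3900/224⌉ − ⌈3705/224⌉ = 18 − 17 = 1
n=20: ⌈(21·195)/224⌉ − ⌈(20·195)/224⌉ = ⌈4095/224⌉ − ⌈3900/224⌉ = 19 − 18 = 1
n=21: ⌈(22·195)/224⌉ − ⌈(21·195)/224⌉ = ⌈4290/224⌉ − ⌈4095/224⌉ = 20 − 19 = 1
n=22: ⌈(23·195)/224⌉ − ⌈(22·195)/224⌉ = ⌈4485/224⌉ − ⌈4290/224⌉ = 21 − 20 = 1
n=23: ⌈(24·195)/224⌉ − ⌈(23·195)/224⌉ = ⌈4680/224⌉ − ⌈4485/224⌉ = 21 − 21 = 0
n=24: ⌈(25·195)/224⌉ − ⌈(24·195)/224⌉ = ⌈4875/224⌉ − ⌈4680/224⌉ = 22 − 21 = 1
n=25: ⌈(26·195)/224⌉ − ⌈(25·195)/224⌉ = ⌈5070/224⌉ − ⌈4875/224⌉ = 23 − 22 = 1
n=26: ⌈(27·195)/224⌉ − ⌈(26·195)/224⌉ = ⌈5265/224⌉ − ⌈5070/224⌉ = 24 − 23 = 1
n=27: ⌈(28·195)/224⌉ − ⌈(27·195)/224⌉ = ⌈5460/224⌉ − ⌈5265/224⌉ = 25 − 24 = 1
n=28: ⌈(29·195)/224⌉ − ⌈(28·195)/224⌉ = ⌈5655/224⌉ − ⌈5460/224⌉ = 26 − 25 = 1
n=29: ⌈(30·195)/224⌉ − ⌈(29·195)/224⌉ = ⌈5850/224⌉ − ⌈5655/224⌉ = 27 − 26 = 1

111111101111111011111110111111
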